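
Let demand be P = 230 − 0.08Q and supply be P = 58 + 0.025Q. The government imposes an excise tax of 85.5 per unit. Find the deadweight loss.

Competitive equilibrium: 230 − 0.08Q = 58 + 0.025Q → Q* = 1638.0952, P* = 98.9524.
With the tax, the buyer price exceeds the seller price by 85.5: (230 − 0.08Q) − (58 + 0.025Q) = 85.5 → Q' = 823.8095.
ΔQ = 1638.0952 − 823.8095 = 814.2857; the wedge equals the tax, 85.5.
The triangle = ½ × 814.2857 × 85.5 = 34810.71.

34810.71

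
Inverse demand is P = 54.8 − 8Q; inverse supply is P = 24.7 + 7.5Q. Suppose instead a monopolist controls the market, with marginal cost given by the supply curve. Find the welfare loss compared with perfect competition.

3.39

Competitive equilibrium: 54.8 − 8Q = 24.7 + 7.5Q → Q* = 1.9419, P* = 39.2645.
Marginal revenue: MR = 54.8 − 16Q. Set MR = MC: 54.8 − 16Q = 24.7 + 7.5Q → Q_m = 1.2809.
Price P_m = 54.8 − 8·1.2809 = 44.5528; MC(Q_m) = 24.7 + 7.5·1.2809 = 34.3068.
Competitive Q* = 1.9419, so ΔQ = 0.661; wedge = 44.5528 − 34.3068 = 10.246.
The triangle = ½ × 0.661 × 10.246 = 3.39.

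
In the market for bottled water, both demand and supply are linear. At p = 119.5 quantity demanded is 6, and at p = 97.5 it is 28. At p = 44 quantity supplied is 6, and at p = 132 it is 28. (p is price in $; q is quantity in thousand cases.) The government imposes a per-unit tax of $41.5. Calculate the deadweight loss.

Demand slope = (97.5 − 119.5)/(28 − 6) = −1, so p = 125.5 − q.
Supply slope = (132 − 44)/(28 − 6) = 4, so p = 20 + 4q.
Competitive equilibrium: 125.5 − q = 20 + 4q → q* = 21.1, p* = 104.4.
With the tax, the buyer price exceeds the seller price by 41.5: (125.5 − q) − (20 + 4q) = 41.5 → q' = 12.8.
Δq = 21.1 − 12.8 = 8.3; the wedge equals the tax, 41.5.
The triangle = ½ × 8.3 × 41.5 = $172.225 thousand.

$172.225 thousand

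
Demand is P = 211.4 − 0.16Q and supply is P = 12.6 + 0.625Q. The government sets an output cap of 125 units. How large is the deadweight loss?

6455.70

Competitive equilibrium: 211.4 − 0.16Q = 12.6 + 0.625Q → Q* = 253.2484, P* = 170.8803.
At Q = 125: demand price = 211.4 − 0.16·125 = 191.4; supply price = 12.6 + 0.625·125 = 90.725.
ΔQ = 253.2484 − 125 = 128.2484; wedge = 191.4 − 90.725 = 100.675.
Welfare loss = ½ × 128.2484 × 100.675 = 6455.70.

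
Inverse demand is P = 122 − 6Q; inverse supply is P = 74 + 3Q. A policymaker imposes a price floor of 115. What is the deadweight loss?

Competitive equilibrium: 122 − 6Q = 74 + 3Q → Q* = 5.33333, P* = 90.
At the floor P = 115, quantity demanded = (122 − 115)/6 = 1.16667.
Sellers' marginal cost at Q' = 1.16667: 74 + 3·1.16667 = 77.50001.
ΔQ = 5.33333 − 1.16667 = 4.16666; wedge = 115 − 77.50001 = 37.49999.
DWL = ½ × 4.16666 × 37.49999 = 78.125.

78.125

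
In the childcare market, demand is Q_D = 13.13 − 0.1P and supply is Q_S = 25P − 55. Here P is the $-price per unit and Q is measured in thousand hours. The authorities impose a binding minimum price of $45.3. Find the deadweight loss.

In inverse form: demand P = 131.3 − 10Q, supply P = 2.2 + 0.04Q.
Competitive equilibrium: 131.3 − 10Q = 2.2 + 0.04Q → Q* = 12.8586, P* = 2.7143.
At the floor P = 45.3, quantity demanded = (131.3 − 45.3)/10 = 8.6.
Sellers' marginal cost at Q' = 8.6: 2.2 + 0.04·8.6 = 2.544.
ΔQ = 12.8586 − 8.6 = 4.2586; wedge = 45.3 − 2.544 = 42.756.
Welfare loss = ½ × 4.2586 × 42.756 = $91.04 thousand.

$91.04 thousand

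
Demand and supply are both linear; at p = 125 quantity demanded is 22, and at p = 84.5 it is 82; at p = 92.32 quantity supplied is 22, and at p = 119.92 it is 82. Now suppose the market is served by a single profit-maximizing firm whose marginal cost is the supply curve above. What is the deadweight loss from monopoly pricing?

Demand slope = (84.5 − 125)/(82 − 22) = −0.675, so p = 139.85 − 0.675q.
Supply slope = (119.92 − 92.32)/(82 − 22) = 0.46, so p = 82.2 + 0.46q.
Competitive equilibrium: 139.85 − 0.675q = 82.2 + 0.46q → q* = 50.793, p* = 105.5648.
Marginal revenue: MR = 139.85 − 1.35q. Set MR = MC: 139.85 − 1.35q = 82.2 + 0.46q → q_m = 31.8508.
Price p_m = 139.85 − 0.675·31.8508 = 118.3507; MC(q_m) = 82.2 + 0.46·31.8508 = 96.8514.
Competitive q* = 50.793, so Δq = 18.9422; wedge = 118.3507 − 96.8514 = 21.4993.
Deadweight loss = ½ × 18.9422 × 21.4993 = 203.62.

203.62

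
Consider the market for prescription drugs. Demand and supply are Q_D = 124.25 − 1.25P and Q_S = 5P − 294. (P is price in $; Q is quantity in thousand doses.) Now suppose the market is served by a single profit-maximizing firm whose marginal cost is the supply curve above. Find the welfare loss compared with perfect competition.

$162.80 thousand

In inverse form: demand P = 99.4 − 0.8Q, supply P = 58.8 + 0.2Q.
Competitive equilibrium: 99.4 − 0.8Q = 58.8 + 0.2Q → Q* = 40.6, P* = 66.92.
Marginal revenue: MR = 99.4 − 1.6Q. Set MR = MC: 99.4 − 1.6Q = 58.8 + 0.2Q → Q_m = 22.5556.
Price P_m = 99.4 − 0.8·22.5556 = 81.3555; MC(Q_m) = 58.8 + 0.2·22.5556 = 63.3111.
Competitive Q* = 40.6, so ΔQ = 18.0444; wedge = 81.3555 − 63.3111 = 18.0444.
Deadweight loss = ½ × 18.0444 × 18.0444 = $162.80 thousand.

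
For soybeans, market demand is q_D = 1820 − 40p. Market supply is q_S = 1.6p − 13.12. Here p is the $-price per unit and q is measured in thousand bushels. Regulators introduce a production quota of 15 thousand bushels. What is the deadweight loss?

In inverse form: demand p = 45.5 − 0.025q, supply p = 8.2 + 0.625q.
Competitive equilibrium: 45.5 − 0.025q = 8.2 + 0.625q → q* = 57.3846, p* = 44.0654.
At q = 15: demand price = 45.5 − 0.025·15 = 45.125; supply price = 8.2 + 0.625·15 = 17.575.
Δq = 57.3846 − 15 = 42.3846; wedge = 45.125 − 17.575 = 27.55.
DWL = ½ × 42.3846 × 27.55 = $583.85 thousand.

$583.85 thousand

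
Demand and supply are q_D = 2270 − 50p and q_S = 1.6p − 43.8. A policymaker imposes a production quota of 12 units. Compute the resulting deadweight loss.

In inverse form: demand p = 45.4 − 0.02q, supply p = 27.375 + 0.625q.
Competitive equilibrium: 45.4 − 0.02q = 27.375 + 0.625q → q* = 27.9457, p* = 44.8411.
At q = 12: demand price = 45.4 − 0.02·12 = 45.16; supply price = 27.375 + 0.625·12 = 34.875.
Δq = 27.9457 − 12 = 15.9457; wedge = 45.16 − 34.875 = 10.285.
Welfare loss = ½ × 15.9457 × 10.285 = 82.

82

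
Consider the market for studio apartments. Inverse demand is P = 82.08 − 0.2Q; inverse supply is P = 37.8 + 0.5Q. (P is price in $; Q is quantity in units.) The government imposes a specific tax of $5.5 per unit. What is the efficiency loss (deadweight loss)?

$21.61

Competitive equilibrium: 82.08 − 0.2Q = 37.8 + 0.5Q → Q* = 63.2571, P* = 69.4286.
With the tax, the buyer price exceeds the seller price by 5.5: (82.08 − 0.2Q) − (37.8 + 0.5Q) = 5.5 → Q' = 55.4.
ΔQ = 63.2571 − 55.4 = 7.8571; the wedge equals the tax, 5.5.
Deadweight loss = ½ × 7.8571 × 5.5 = $21.61.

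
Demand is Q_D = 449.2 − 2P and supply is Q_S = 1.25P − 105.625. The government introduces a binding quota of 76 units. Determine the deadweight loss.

In inverse form: demand P = 224.6 − 0.5Q, supply P = 84.5 + 0.8Q.
Competitive equilibrium: 224.6 − 0.5Q = 84.5 + 0.8Q → Q* = 107.7692, P* = 170.7154.
At Q = 76: demand price = 224.6 − 0.5·76 = 186.6; supply price = 84.5 + 0.8·76 = 145.3.
ΔQ = 107.7692 − 76 = 31.7692; wedge = 186.6 − 145.3 = 41.3.
Deadweight loss = ½ × 31.7692 × 41.3 = 656.03.

656.03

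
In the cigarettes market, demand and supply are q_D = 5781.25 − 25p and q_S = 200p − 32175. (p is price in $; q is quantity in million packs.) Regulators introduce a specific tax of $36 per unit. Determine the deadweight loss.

$14400 million

In inverse form: demand p = 231.25 − 0.04q, supply p = 160.875 + 0.005q.
Competitive equilibrium: 231.25 − 0.04q = 160.875 + 0.005q → q* = 1563.8889, p* = 168.6944.
With the tax, the buyer price exceeds the seller price by 36: (231.25 − 0.04q) − (160.875 + 0.005q) = 36 → q' = 763.8889.
Δq = 1563.8889 − 763.8889 = 800; the wedge equals the tax, 36.
Deadweight loss = ½ × 800 × 36 = $14400 million.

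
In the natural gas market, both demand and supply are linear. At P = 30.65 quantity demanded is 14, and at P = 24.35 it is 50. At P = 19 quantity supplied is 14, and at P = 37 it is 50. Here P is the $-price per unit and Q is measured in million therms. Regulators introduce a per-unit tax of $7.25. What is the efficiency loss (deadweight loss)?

$38.94 million

Demand slope = (24.35 − 30.65)/(50 − 14) = −0.175, so P = 33.1 − 0.175Q.
Supply slope = (37 − 19)/(50 − 14) = 0.5, so P = 12 + 0.5Q.
Competitive equilibrium: 33.1 − 0.175Q = 12 + 0.5Q → Q* = 31.2593, P* = 27.6296.
With the tax, the buyer price exceeds the seller price by 7.25: (33.1 − 0.175Q) − (12 + 0.5Q) = 7.25 → Q' = 20.5185.
ΔQ = 31.2593 − 20.5185 = 10.7408; the wedge equals the tax, 7.25.
The triangle = ½ × 10.7408 × 7.25 = $38.94 million.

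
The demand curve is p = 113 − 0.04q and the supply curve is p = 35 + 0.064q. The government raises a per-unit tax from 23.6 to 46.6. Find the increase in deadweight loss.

7762.50

Competitive equilibrium: 113 − 0.04q = 35 + 0.064q → q* = 750, p* = 83.
For a per-unit tax t: Δq = t/0.104, so DWL = ½·t·(t/0.104) = t²/0.208.
At t = 23.6: DWL = 2677.692. At t = 46.6: DWL = 10440.192.
Increase = 10440.192 − 2677.692 = 7762.50.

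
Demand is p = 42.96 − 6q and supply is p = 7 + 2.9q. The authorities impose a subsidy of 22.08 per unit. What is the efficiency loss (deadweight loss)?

Competitive equilibrium: 42.96 − 6q = 7 + 2.9q → q* = 4.0404, p* = 18.7173.
The subsidy lowers effective supply by 22.08: p = 2.9q − 15.08.
New quantity: 42.96 − 6q = 2.9q − 15.08 → q' = 6.5213.
Overproduction Δq = 6.5213 − 4.0404 = 2.4809; wedge = subsidy = 22.08.
Deadweight loss = ½ × 2.4809 × 22.08 = 27.39.

27.39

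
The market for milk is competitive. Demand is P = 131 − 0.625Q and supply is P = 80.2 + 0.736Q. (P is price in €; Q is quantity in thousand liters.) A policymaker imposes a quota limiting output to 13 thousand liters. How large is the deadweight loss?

€402.67 thousand

Competitive equilibrium: 131 − 0.625Q = 80.2 + 0.736Q → Q* = 37.3255, P* = 107.6716.
At Q = 13: demand price = 131 − 0.625·13 = 122.875; supply price = 80.2 + 0.736·13 = 89.768.
ΔQ = 37.3255 − 13 = 24.3255; wedge = 122.875 − 89.768 = 33.107.
Deadweight loss = ½ × 24.3255 × 33.107 = €402.67 thousand.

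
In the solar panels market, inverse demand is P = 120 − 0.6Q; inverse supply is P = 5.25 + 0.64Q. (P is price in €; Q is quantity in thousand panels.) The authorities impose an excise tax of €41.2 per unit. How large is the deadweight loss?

Competitive equilibrium: 120 − 0.6Q = 5.25 + 0.64Q → Q* = 92.5403, P* = 64.4758.
With the tax, the buyer price exceeds the seller price by 41.2: (120 − 0.6Q) − (5.25 + 0.64Q) = 41.2 → Q' = 59.3145.
ΔQ = 92.5403 − 59.3145 = 33.2258; the wedge equals the tax, 41.2.
Welfare loss = ½ × 33.2258 × 41.2 = €684.45 thousand.

€684.45 thousand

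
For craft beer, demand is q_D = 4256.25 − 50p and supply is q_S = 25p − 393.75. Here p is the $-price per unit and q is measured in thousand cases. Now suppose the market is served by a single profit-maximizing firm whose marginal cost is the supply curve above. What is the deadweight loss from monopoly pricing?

In inverse form: demand p = 85.125 − 0.02q, supply p = 15.75 + 0.04q.
Competitive equilibrium: 85.125 − 0.02q = 15.75 + 0.04q → q* = 1156.25, p* = 62.
Marginal revenue: MR = 85.125 − 0.04q. Set MR = MC: 85.125 − 0.04q = 15.75 + 0.04q → q_m = 867.1875.
Price p_m = 85.125 − 0.02·867.1875 = 67.78125; MC(q_m) = 15.75 + 0.04·867.1875 = 50.4375.
Competitive q* = 1156.25, so Δq = 289.0625; wedge = 67.78125 − 50.4375 = 17.34375.
DWL = ½ × 289.0625 × 17.34375 = $2506.71 thousand.

$2506.71 thousand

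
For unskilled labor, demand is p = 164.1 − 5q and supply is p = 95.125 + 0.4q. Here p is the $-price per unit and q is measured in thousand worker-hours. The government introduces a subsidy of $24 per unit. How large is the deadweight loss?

Competitive equilibrium: 164.1 − 5q = 95.125 + 0.4q → q* = 12.7731, p* = 100.2343.
The subsidy lowers effective supply by 24: p = 71.125 + 0.4q.
New quantity: 164.1 − 5q = 71.125 + 0.4q → q' = 17.2176.
Overproduction Δq = 17.2176 − 12.7731 = 4.4445; wedge = subsidy = 24.
The triangle = ½ × 4.4445 × 24 = $53.33 thousand.

$53.33 thousand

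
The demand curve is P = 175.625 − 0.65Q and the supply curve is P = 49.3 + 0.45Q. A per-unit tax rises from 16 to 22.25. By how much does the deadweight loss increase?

108.66

Competitive equilibrium: 175.625 − 0.65Q = 49.3 + 0.45Q → Q* = 114.8409, P* = 100.9784.
For a per-unit tax t: ΔQ = t/1.1, so DWL = ½·t·(t/1.1) = t²/2.2.
At t = 16: DWL = 116.364. At t = 22.25: DWL = 225.028.
Increase = 225.028 − 116.364 = 108.66.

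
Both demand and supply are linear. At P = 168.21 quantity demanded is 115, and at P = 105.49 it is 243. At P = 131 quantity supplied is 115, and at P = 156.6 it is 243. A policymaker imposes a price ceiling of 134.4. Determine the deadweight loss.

Demand slope = (105.49 − 168.21)/(243 − 115) = −0.49, so P = 224.56 − 0.49Q.
Supply slope = (156.6 − 131)/(243 − 115) = 0.2, so P = 108 + 0.2Q.
Competitive equilibrium: 224.56 − 0.49Q = 108 + 0.2Q → Q* = 168.9275, P* = 141.7855.
At the ceiling P = 134.4, quantity supplied = (134.4 − 108)/0.2 = 132.
Willingness to pay at Q' = 132: 224.56 − 0.49·132 = 159.88.
ΔQ = 168.9275 − 132 = 36.9275; wedge = 159.88 − 134.4 = 25.48.
The triangle = ½ × 36.9275 × 25.48 = 470.46.

470.46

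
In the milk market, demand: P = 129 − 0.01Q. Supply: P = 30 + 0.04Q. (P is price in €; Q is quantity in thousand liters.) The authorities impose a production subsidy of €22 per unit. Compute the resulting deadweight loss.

€4840 thousand

Competitive equilibrium: 129 − 0.01Q = 30 + 0.04Q → Q* = 1980, P* = 109.2.
The subsidy lowers effective supply by 22: P = 8 + 0.04Q.
New quantity: 129 − 0.01Q = 8 + 0.04Q → Q' = 2420.
Overproduction ΔQ = 2420 − 1980 = 440; wedge = subsidy = 22.
Welfare loss = ½ × 440 × 22 = €4840 thousand.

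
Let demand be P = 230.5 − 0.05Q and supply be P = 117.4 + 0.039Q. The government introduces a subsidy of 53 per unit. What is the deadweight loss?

15780.90

Competitive equilibrium: 230.5 − 0.05Q = 117.4 + 0.039Q → Q* = 1270.7865, P* = 166.9607.
The subsidy lowers effective supply by 53: P = 64.4 + 0.039Q.
New quantity: 230.5 − 0.05Q = 64.4 + 0.039Q → Q' = 1866.2921.
Overproduction ΔQ = 1866.2921 − 1270.7865 = 595.5056; wedge = subsidy = 53.
DWL = ½ × 595.5056 × 53 = 15780.90.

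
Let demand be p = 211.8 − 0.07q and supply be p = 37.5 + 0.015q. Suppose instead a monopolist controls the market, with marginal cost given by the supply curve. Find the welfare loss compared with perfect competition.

36448.41

Competitive equilibrium: 211.8 − 0.07q = 37.5 + 0.015q → q* = 2050.58824, p* = 68.25882.
Marginal revenue: MR = 211.8 − 0.14q. Set MR = MC: 211.8 − 0.14q = 37.5 + 0.015q → q_m = 1124.51613.
Price p_m = 211.8 − 0.07·1124.51613 = 133.08387; MC(q_m) = 37.5 + 0.015·1124.51613 = 54.36774.
Competitive q* = 2050.58824, so Δq = 926.07211; wedge = 133.08387 − 54.36774 = 78.71613.
Deadweight loss = ½ × 926.07211 × 78.71613 = 36448.41.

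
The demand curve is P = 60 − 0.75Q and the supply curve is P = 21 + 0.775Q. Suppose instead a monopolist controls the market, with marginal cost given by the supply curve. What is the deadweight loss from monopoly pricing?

54.20

Competitive equilibrium: 60 − 0.75Q = 21 + 0.775Q → Q* = 25.5738, P* = 40.8197.
Marginal revenue: MR = 60 − 1.5Q. Set MR = MC: 60 − 1.5Q = 21 + 0.775Q → Q_m = 17.1429.
Price P_m = 60 − 0.75·17.1429 = 47.1428; MC(Q_m) = 21 + 0.775·17.1429 = 34.2857.
Competitive Q* = 25.5738, so ΔQ = 8.4309; wedge = 47.1428 − 34.2857 = 12.8571.
The triangle = ½ × 8.4309 × 12.8571 = 54.20.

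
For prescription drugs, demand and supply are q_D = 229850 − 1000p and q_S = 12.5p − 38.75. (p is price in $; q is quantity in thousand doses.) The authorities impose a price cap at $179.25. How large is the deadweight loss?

In inverse form: demand p = 229.85 − 0.001q, supply p = 3.1 + 0.08q.
Competitive equilibrium: 229.85 − 0.001q = 3.1 + 0.08q → q* = 2799.38272, p* = 227.05062.
At the ceiling p = 179.25, quantity supplied = (179.25 − 3.1)/0.08 = 2201.875.
Willingness to pay at q' = 2201.875: 229.85 − 0.001·2201.875 = 227.64813.
Δq = 2799.38272 − 2201.875 = 597.50772; wedge = 227.64813 − 179.25 = 48.39813.
DWL = ½ × 597.50772 × 48.39813 = $14459.13 thousand.

$14459.13 thousand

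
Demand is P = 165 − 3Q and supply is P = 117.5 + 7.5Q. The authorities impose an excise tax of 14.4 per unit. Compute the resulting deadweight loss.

9.87

Competitive equilibrium: 165 − 3Q = 117.5 + 7.5Q → Q* = 4.5238, P* = 151.4286.
With the tax, the buyer price exceeds the seller price by 14.4: (165 − 3Q) − (117.5 + 7.5Q) = 14.4 → Q' = 3.1524.
ΔQ = 4.5238 − 3.1524 = 1.3714; the wedge equals the tax, 14.4.
The triangle = ½ × 1.3714 × 14.4 = 9.87.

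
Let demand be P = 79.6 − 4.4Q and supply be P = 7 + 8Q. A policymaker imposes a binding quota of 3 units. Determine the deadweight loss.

50.53

Competitive equilibrium: 79.6 − 4.4Q = 7 + 8Q → Q* = 5.8548, P* = 53.8387.
At Q = 3: demand price = 79.6 − 4.4·3 = 66.4; supply price = 7 + 8·3 = 31.
ΔQ = 5.8548 − 3 = 2.8548; wedge = 66.4 − 31 = 35.4.
DWL = ½ × 2.8548 × 35.4 = 50.53.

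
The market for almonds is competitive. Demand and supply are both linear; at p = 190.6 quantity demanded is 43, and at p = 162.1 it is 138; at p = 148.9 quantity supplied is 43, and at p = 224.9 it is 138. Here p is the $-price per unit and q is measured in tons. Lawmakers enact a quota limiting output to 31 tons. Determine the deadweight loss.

Demand slope = (162.1 − 190.6)/(138 − 43) = −0.3, so p = 203.5 − 0.3q.
Supply slope = (224.9 − 148.9)/(138 − 43) = 0.8, so p = 114.5 + 0.8q.
Competitive equilibrium: 203.5 − 0.3q = 114.5 + 0.8q → q* = 80.9091, p* = 179.2273.
At q = 31: demand price = 203.5 − 0.3·31 = 194.2; supply price = 114.5 + 0.8·31 = 139.3.
Δq = 80.9091 − 31 = 49.9091; wedge = 194.2 − 139.3 = 54.9.
Deadweight loss = ½ × 49.9091 × 54.9 = $1370.

$1370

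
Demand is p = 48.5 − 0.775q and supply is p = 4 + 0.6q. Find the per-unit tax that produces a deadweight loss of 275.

Competitive equilibrium: 48.5 − 0.775q = 4 + 0.6q → q* = 32.3636, p* = 23.4182.
A tax t gives Δq = t/1.375 and wedge t, so DWL = t²/2.75.
t²/2.75 = 275 → t² = 756.25 → t = 27.5.

27.5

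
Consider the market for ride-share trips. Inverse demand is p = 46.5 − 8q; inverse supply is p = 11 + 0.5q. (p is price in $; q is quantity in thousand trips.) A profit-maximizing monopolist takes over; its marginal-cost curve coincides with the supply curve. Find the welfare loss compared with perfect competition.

Competitive equilibrium: 46.5 − 8q = 11 + 0.5q → q* = 4.1765, p* = 13.0882.
Marginal revenue: MR = 46.5 − 16q. Set MR = MC: 46.5 − 16q = 11 + 0.5q → q_m = 2.1515.
Price p_m = 46.5 − 8·2.1515 = 29.288; MC(q_m) = 11 + 0.5·2.1515 = 12.0758.
Competitive q* = 4.1765, so Δq = 2.025; wedge = 29.288 − 12.0758 = 17.2122.
Welfare loss = ½ × 2.025 × 17.2122 = $17.43 thousand.

$17.43 thousand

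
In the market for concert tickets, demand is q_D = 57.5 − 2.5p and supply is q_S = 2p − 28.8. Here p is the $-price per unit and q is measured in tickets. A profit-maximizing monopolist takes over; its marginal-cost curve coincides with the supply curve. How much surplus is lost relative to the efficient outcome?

In inverse form: demand p = 23 − 0.4q, supply p = 14.4 + 0.5q.
Competitive equilibrium: 23 − 0.4q = 14.4 + 0.5q → q* = 9.5556, p* = 19.1778.
Marginal revenue: MR = 23 − 0.8q. Set MR = MC: 23 − 0.8q = 14.4 + 0.5q → q_m = 6.6154.
Price p_m = 23 − 0.4·6.6154 = 20.3538; MC(q_m) = 14.4 + 0.5·6.6154 = 17.7077.
Competitive q* = 9.5556, so Δq = 2.9402; wedge = 20.3538 − 17.7077 = 2.6461.
Deadweight loss = ½ × 2.9402 × 2.6461 = $3.89.

$3.89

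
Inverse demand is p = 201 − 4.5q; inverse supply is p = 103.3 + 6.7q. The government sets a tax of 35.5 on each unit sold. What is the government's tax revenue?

197.15

Competitive equilibrium: 201 − 4.5q = 103.3 + 6.7q → q* = 8.7232, p* = 161.7455.
With the tax, the buyer price exceeds the seller price by 35.5: (201 − 4.5q) − (103.3 + 6.7q) = 35.5 → q' = 5.5536.
Tax revenue = 35.5 × 5.5536 = 197.15.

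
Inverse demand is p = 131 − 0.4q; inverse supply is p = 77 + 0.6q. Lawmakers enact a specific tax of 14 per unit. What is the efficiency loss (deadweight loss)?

Competitive equilibrium: 131 − 0.4q = 77 + 0.6q → q* = 54, p* = 109.4.
With the tax, the buyer price exceeds the seller price by 14: (131 − 0.4q) − (77 + 0.6q) = 14 → q' = 40.
Δq = 54 − 40 = 14; the wedge equals the tax, 14.
The triangle = ½ × 14 × 14 = 98.

98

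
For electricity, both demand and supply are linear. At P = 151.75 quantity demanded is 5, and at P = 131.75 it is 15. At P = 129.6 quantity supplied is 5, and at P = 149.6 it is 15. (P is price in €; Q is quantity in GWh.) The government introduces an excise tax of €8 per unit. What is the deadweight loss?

Demand slope = (131.75 − 151.75)/(15 − 5) = −2, so P = 161.75 − 2Q.
Supply slope = (149.6 − 129.6)/(15 − 5) = 2, so P = 119.6 + 2Q.
Competitive equilibrium: 161.75 − 2Q = 119.6 + 2Q → Q* = 10.5375, P* = 140.675.
With the tax, the buyer price exceeds the seller price by 8: (161.75 − 2Q) − (119.6 + 2Q) = 8 → Q' = 8.5375.
ΔQ = 10.5375 − 8.5375 = 2; the wedge equals the tax, 8.
Deadweight loss = ½ × 2 × 8 = €8.

€8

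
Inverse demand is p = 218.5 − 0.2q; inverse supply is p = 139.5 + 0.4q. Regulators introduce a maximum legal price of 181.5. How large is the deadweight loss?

213.33

Competitive equilibrium: 218.5 − 0.2q = 139.5 + 0.4q → q* = 131.6667, p* = 192.1667.
At the ceiling p = 181.5, quantity supplied = (181.5 − 139.5)/0.4 = 105.
Willingness to pay at q' = 105: 218.5 − 0.2·105 = 197.5.
Δq = 131.6667 − 105 = 26.6667; wedge = 197.5 − 181.5 = 16.
Welfare loss = ½ × 26.6667 × 16 = 213.33.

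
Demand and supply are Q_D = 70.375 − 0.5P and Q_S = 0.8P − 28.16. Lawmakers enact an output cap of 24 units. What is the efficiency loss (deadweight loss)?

In inverse form: demand P = 140.75 − 2Q, supply P = 35.2 + 1.25Q.
Competitive equilibrium: 140.75 − 2Q = 35.2 + 1.25Q → Q* = 32.4769, P* = 75.7962.
At Q = 24: demand price = 140.75 − 2·24 = 92.75; supply price = 35.2 + 1.25·24 = 65.2.
ΔQ = 32.4769 − 24 = 8.4769; wedge = 92.75 − 65.2 = 27.55.
Deadweight loss = ½ × 8.4769 × 27.55 = 116.77.

116.77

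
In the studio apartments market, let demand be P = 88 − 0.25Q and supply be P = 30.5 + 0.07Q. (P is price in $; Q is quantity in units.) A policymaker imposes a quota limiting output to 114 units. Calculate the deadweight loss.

Competitive equilibrium: 88 − 0.25Q = 30.5 + 0.07Q → Q* = 179.6875, P* = 43.0781.
At Q = 114: demand price = 88 − 0.25·114 = 59.5; supply price = 30.5 + 0.07·114 = 38.48.
ΔQ = 179.6875 − 114 = 65.6875; wedge = 59.5 − 38.48 = 21.02.
The triangle = ½ × 65.6875 × 21.02 = $690.38.

$690.38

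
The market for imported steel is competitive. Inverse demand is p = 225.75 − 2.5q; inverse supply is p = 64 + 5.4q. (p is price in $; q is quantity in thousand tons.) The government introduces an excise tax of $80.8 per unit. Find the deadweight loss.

Competitive equilibrium: 225.75 − 2.5q = 64 + 5.4q → q* = 20.4747, p* = 174.5633.
With the tax, the buyer price exceeds the seller price by 80.8: (225.75 − 2.5q) − (64 + 5.4q) = 80.8 → q' = 10.2468.
Δq = 20.4747 − 10.2468 = 10.2279; the wedge equals the tax, 80.8.
Deadweight loss = ½ × 10.2279 × 80.8 = $413.21 thousand.

$413.21 thousand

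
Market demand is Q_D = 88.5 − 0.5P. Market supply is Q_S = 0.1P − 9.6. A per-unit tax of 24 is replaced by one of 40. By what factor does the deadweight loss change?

In inverse form: demand P = 177 − 2Q, supply P = 96 + 10Q.
Competitive equilibrium: 177 − 2Q = 96 + 10Q → Q* = 6.75, P* = 163.5.
For a per-unit tax t: ΔQ = t/12, so DWL = ½·t·(t/12) = t²/24.
At t = 24: DWL = 24. At t = 40: DWL = 66.667.
Ratio = (40/24)² = 2.778.

2.778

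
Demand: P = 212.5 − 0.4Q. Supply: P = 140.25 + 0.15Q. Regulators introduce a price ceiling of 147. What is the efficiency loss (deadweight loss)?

2051.14

Competitive equilibrium: 212.5 − 0.4Q = 140.25 + 0.15Q → Q* = 131.3636, P* = 159.9545.
At the ceiling P = 147, quantity supplied = (147 − 140.25)/0.15 = 45.
Willingness to pay at Q' = 45: 212.5 − 0.4·45 = 194.5.
ΔQ = 131.3636 − 45 = 86.3636; wedge = 194.5 − 147 = 47.5.
The triangle = ½ × 86.3636 × 47.5 = 2051.14.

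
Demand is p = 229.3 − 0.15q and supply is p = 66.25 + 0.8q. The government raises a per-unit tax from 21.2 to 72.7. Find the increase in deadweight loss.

Competitive equilibrium: 229.3 − 0.15q = 66.25 + 0.8q → q* = 171.6316, p* = 203.5553.
For a per-unit tax t: Δq = t/0.95, so DWL = ½·t·(t/0.95) = t²/1.9.
At t = 21.2: DWL = 236.5474. At t = 72.7: DWL = 2781.7316.
Increase = 2781.7316 − 236.5474 = 2545.18.

2545.18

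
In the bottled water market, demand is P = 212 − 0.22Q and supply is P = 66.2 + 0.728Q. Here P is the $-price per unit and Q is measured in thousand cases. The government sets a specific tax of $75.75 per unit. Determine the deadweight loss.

Competitive equilibrium: 212 − 0.22Q = 66.2 + 0.728Q → Q* = 153.79747, P* = 178.16456.
With the tax, the buyer price exceeds the seller price by 75.75: (212 − 0.22Q) − (66.2 + 0.728Q) = 75.75 → Q' = 73.89241.
ΔQ = 153.79747 − 73.89241 = 79.90506; the wedge equals the tax, 75.75.
DWL = ½ × 79.90506 × 75.75 = $3026.40 thousand.

$3026.40 thousand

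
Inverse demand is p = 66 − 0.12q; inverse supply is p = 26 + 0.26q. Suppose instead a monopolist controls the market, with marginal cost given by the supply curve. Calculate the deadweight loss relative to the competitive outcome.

121.26

Competitive equilibrium: 66 − 0.12q = 26 + 0.26q → q* = 105.2632, p* = 53.3684.
Marginal revenue: MR = 66 − 0.24q. Set MR = MC: 66 − 0.24q = 26 + 0.26q → q_m = 80.
Price p_m = 66 − 0.12·80 = 56.4; MC(q_m) = 26 + 0.26·80 = 46.8.
Competitive q* = 105.2632, so Δq = 25.2632; wedge = 56.4 − 46.8 = 9.6.
Welfare loss = ½ × 25.2632 × 9.6 = 121.26.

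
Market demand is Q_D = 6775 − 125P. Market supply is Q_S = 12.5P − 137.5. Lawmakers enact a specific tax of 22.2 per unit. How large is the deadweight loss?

In inverse form: demand P = 54.2 − 0.008Q, supply P = 11 + 0.08Q.
Competitive equilibrium: 54.2 − 0.008Q = 11 + 0.08Q → Q* = 490.9091, P* = 50.2727.
With the tax, the buyer price exceeds the seller price by 22.2: (54.2 − 0.008Q) − (11 + 0.08Q) = 22.2 → Q' = 238.6364.
ΔQ = 490.9091 − 238.6364 = 252.2727; the wedge equals the tax, 22.2.
DWL = ½ × 252.2727 × 22.2 = 2800.23.

2800.23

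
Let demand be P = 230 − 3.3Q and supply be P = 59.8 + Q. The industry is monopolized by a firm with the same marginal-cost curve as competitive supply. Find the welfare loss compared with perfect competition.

635.07

Competitive equilibrium: 230 − 3.3Q = 59.8 + Q → Q* = 39.5814, P* = 99.3814.
Marginal revenue: MR = 230 − 6.6Q. Set MR = MC: 230 − 6.6Q = 59.8 + Q → Q_m = 22.3947.
Price P_m = 230 − 3.3·22.3947 = 156.0975; MC(Q_m) = 59.8 + 1·22.3947 = 82.1947.
Competitive Q* = 39.5814, so ΔQ = 17.1867; wedge = 156.0975 − 82.1947 = 73.9028.
Deadweight loss = ½ × 17.1867 × 73.9028 = 635.07.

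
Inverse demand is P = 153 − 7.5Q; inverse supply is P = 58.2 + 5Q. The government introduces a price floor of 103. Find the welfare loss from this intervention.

Competitive equilibrium: 153 − 7.5Q = 58.2 + 5Q → Q* = 7.584, P* = 96.12.
At the floor P = 103, quantity demanded = (153 − 103)/7.5 = 6.6667.
Sellers' marginal cost at Q' = 6.6667: 58.2 + 5·6.6667 = 91.5335.
ΔQ = 7.584 − 6.6667 = 0.9173; wedge = 103 − 91.5335 = 11.4665.
DWL = ½ × 0.9173 × 11.4665 = 5.26.

5.26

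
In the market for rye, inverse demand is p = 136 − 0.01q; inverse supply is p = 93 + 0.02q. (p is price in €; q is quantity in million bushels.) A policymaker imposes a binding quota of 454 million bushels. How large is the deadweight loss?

€14386.41 million

Competitive equilibrium: 136 − 0.01q = 93 + 0.02q → q* = 1433.3333, p* = 121.6667.
At q = 454: demand price = 136 − 0.01·454 = 131.46; supply price = 93 + 0.02·454 = 102.08.
Δq = 1433.3333 − 454 = 979.3333; wedge = 131.46 − 102.08 = 29.38.
Welfare loss = ½ × 979.3333 × 29.38 = €14386.41 million.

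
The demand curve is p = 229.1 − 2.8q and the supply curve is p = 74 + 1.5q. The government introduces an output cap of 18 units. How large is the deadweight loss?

702.01

Competitive equilibrium: 229.1 − 2.8q = 74 + 1.5q → q* = 36.0698, p* = 128.1047.
At q = 18: demand price = 229.1 − 2.8·18 = 178.7; supply price = 74 + 1.5·18 = 101.
Δq = 36.0698 − 18 = 18.0698; wedge = 178.7 − 101 = 77.7.
Deadweight loss = ½ × 18.0698 × 77.7 = 702.01.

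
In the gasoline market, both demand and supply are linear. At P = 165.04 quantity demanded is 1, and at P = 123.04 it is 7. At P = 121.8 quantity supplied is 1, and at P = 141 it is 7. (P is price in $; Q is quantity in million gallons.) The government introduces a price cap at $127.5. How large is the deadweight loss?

$30.81 million

Demand slope = (123.04 − 165.04)/(7 − 1) = −7, so P = 172.04 − 7Q.
Supply slope = (141 − 121.8)/(7 − 1) = 3.2, so P = 118.6 + 3.2Q.
Competitive equilibrium: 172.04 − 7Q = 118.6 + 3.2Q → Q* = 5.2392, P* = 135.3655.
At the ceiling P = 127.5, quantity supplied = (127.5 − 118.6)/3.2 = 2.7813.
Willingness to pay at Q' = 2.7813: 172.04 − 7·2.7813 = 152.5709.
ΔQ = 5.2392 − 2.7813 = 2.4579; wedge = 152.5709 − 127.5 = 25.0709.
The triangle = ½ × 2.4579 × 25.0709 = $30.81 million.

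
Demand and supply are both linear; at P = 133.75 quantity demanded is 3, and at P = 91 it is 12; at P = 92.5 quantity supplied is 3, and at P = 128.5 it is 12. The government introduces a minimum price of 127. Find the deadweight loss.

Demand slope = (91 − 133.75)/(12 − 3) = −4.75, so P = 148 − 4.75Q.
Supply slope = (128.5 − 92.5)/(12 − 3) = 4, so P = 80.5 + 4Q.
Competitive equilibrium: 148 − 4.75Q = 80.5 + 4Q → Q* = 7.7143, P* = 111.3571.
At the floor P = 127, quantity demanded = (148 − 127)/4.75 = 4.4211.
Sellers' marginal cost at Q' = 4.4211: 80.5 + 4·4.4211 = 98.1844.
ΔQ = 7.7143 − 4.4211 = 3.2932; wedge = 127 − 98.1844 = 28.8156.
DWL = ½ × 3.2932 × 28.8156 = 47.45.

47.45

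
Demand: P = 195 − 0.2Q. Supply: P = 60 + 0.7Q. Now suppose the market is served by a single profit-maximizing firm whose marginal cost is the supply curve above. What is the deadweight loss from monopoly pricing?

334.71

Competitive equilibrium: 195 − 0.2Q = 60 + 0.7Q → Q* = 150, P* = 165.
Marginal revenue: MR = 195 − 0.4Q. Set MR = MC: 195 − 0.4Q = 60 + 0.7Q → Q_m = 122.7273.
Price P_m = 195 − 0.2·122.7273 = 170.4545; MC(Q_m) = 60 + 0.7·122.7273 = 145.9091.
Competitive Q* = 150, so ΔQ = 27.2727; wedge = 170.4545 − 145.9091 = 24.5454.
Deadweight loss = ½ × 27.2727 × 24.5454 = 334.71.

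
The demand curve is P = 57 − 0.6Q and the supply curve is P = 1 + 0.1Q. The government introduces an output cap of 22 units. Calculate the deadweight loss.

Competitive equilibrium: 57 − 0.6Q = 1 + 0.1Q → Q* = 80, P* = 9.
At Q = 22: demand price = 57 − 0.6·22 = 43.8; supply price = 1 + 0.1·22 = 3.2.
ΔQ = 80 − 22 = 58; wedge = 43.8 − 3.2 = 40.6.
Welfare loss = ½ × 58 × 40.6 = 1177.40.

1177.40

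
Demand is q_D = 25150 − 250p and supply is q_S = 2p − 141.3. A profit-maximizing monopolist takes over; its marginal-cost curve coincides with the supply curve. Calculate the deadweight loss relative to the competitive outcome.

In inverse form: demand p = 100.6 − 0.004q, supply p = 70.65 + 0.5q.
Competitive equilibrium: 100.6 − 0.004q = 70.65 + 0.5q → q* = 59.4246, p* = 100.3623.
Marginal revenue: MR = 100.6 − 0.008q. Set MR = MC: 100.6 − 0.008q = 70.65 + 0.5q → q_m = 58.9567.
Price p_m = 100.6 − 0.004·58.9567 = 100.3642; MC(q_m) = 70.65 + 0.5·58.9567 = 100.1284.
Competitive q* = 59.4246, so Δq = 0.4679; wedge = 100.3642 − 100.1284 = 0.2358.
DWL = ½ × 0.4679 × 0.2358 = 0.06.

0.06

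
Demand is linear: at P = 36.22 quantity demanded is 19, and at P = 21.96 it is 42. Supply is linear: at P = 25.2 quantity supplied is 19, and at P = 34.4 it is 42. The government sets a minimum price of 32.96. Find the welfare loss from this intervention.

Demand slope = (21.96 − 36.22)/(42 − 19) = −0.62, so P = 48 − 0.62Q.
Supply slope = (34.4 − 25.2)/(42 − 19) = 0.4, so P = 17.6 + 0.4Q.
Competitive equilibrium: 48 − 0.62Q = 17.6 + 0.4Q → Q* = 29.8039, P* = 29.5216.
At the floor P = 32.96, quantity demanded = (48 − 32.96)/0.62 = 24.2581.
Sellers' marginal cost at Q' = 24.2581: 17.6 + 0.4·24.2581 = 27.3032.
ΔQ = 29.8039 − 24.2581 = 5.5458; wedge = 32.96 − 27.3032 = 5.6568.
Deadweight loss = ½ × 5.5458 × 5.6568 = 15.69.

15.69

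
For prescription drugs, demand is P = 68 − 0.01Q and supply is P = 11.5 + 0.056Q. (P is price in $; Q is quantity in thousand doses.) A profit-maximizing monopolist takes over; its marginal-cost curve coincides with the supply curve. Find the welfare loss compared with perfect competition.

$418.69 thousand

Competitive equilibrium: 68 − 0.01Q = 11.5 + 0.056Q → Q* = 856.0606, P* = 59.4394.
Marginal revenue: MR = 68 − 0.02Q. Set MR = MC: 68 − 0.02Q = 11.5 + 0.056Q → Q_m = 743.4211.
Price P_m = 68 − 0.01·743.4211 = 60.5658; MC(Q_m) = 11.5 + 0.056·743.4211 = 53.1316.
Competitive Q* = 856.0606, so ΔQ = 112.6395; wedge = 60.5658 − 53.1316 = 7.4342.
Welfare loss = ½ × 112.6395 × 7.4342 = $418.69 thousand.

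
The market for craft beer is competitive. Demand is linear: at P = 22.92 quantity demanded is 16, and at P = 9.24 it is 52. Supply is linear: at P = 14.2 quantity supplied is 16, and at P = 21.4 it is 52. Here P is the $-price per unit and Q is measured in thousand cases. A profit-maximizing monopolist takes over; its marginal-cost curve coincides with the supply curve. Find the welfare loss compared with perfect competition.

Demand slope = (9.24 − 22.92)/(52 − 16) = −0.38, so P = 29 − 0.38Q.
Supply slope = (21.4 − 14.2)/(52 − 16) = 0.2, so P = 11 + 0.2Q.
Competitive equilibrium: 29 − 0.38Q = 11 + 0.2Q → Q* = 31.0345, P* = 17.2069.
Marginal revenue: MR = 29 − 0.76Q. Set MR = MC: 29 − 0.76Q = 11 + 0.2Q → Q_m = 18.75.
Price P_m = 29 − 0.38·18.75 = 21.875; MC(Q_m) = 11 + 0.2·18.75 = 14.75.
Competitive Q* = 31.0345, so ΔQ = 12.2845; wedge = 21.875 − 14.75 = 7.125.
DWL = ½ × 12.2845 × 7.125 = $43.76 thousand.

$43.76 thousand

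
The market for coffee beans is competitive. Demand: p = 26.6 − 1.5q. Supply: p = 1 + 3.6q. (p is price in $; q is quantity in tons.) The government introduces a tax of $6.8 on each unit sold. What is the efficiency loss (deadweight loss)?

Competitive equilibrium: 26.6 − 1.5q = 1 + 3.6q → q* = 5.0196, p* = 19.0706.
With the tax, the buyer price exceeds the seller price by 6.8: (26.6 − 1.5q) − (1 + 3.6q) = 6.8 → q' = 3.6863.
Δq = 5.0196 − 3.6863 = 1.3333; the wedge equals the tax, 6.8.
The triangle = ½ × 1.3333 × 6.8 = $4.53.

$4.53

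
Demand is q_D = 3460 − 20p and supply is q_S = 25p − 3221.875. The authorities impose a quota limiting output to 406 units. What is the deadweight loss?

In inverse form: demand p = 173 − 0.05q, supply p = 128.875 + 0.04q.
Competitive equilibrium: 173 − 0.05q = 128.875 + 0.04q → q* = 490.2778, p* = 148.4861.
At q = 406: demand price = 173 − 0.05·406 = 152.7; supply price = 128.875 + 0.04·406 = 145.115.
Δq = 490.2778 − 406 = 84.2778; wedge = 152.7 − 145.115 = 7.585.
Welfare loss = ½ × 84.2778 × 7.585 = 319.62.

319.62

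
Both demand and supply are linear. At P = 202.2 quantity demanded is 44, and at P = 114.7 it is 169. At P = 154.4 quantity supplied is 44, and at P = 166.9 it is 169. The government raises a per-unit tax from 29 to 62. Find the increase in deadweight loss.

Demand slope = (114.7 − 202.2)/(169 − 44) = −0.7, so P = 233 − 0.7Q.
Supply slope = (166.9 − 154.4)/(169 − 44) = 0.1, so P = 150 + 0.1Q.
Competitive equilibrium: 233 − 0.7Q = 150 + 0.1Q → Q* = 103.75, P* = 160.375.
For a per-unit tax t: ΔQ = t/0.8, so DWL = ½·t·(t/0.8) = t²/1.6.
At t = 29: DWL = 525.625. At t = 62: DWL = 2402.5.
Increase = 2402.5 − 525.625 = 1876.875.

1876.875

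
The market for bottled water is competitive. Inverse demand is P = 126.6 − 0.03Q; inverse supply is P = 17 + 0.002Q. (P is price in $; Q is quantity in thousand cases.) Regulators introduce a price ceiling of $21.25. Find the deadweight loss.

$27040 thousand

Competitive equilibrium: 126.6 − 0.03Q = 17 + 0.002Q → Q* = 3425, P* = 23.85.
At the ceiling P = 21.25, quantity supplied = (21.25 − 17)/0.002 = 2125.
Willingness to pay at Q' = 2125: 126.6 − 0.03·2125 = 62.85.
ΔQ = 3425 − 2125 = 1300; wedge = 62.85 − 21.25 = 41.6.
DWL = ½ × 1300 × 41.6 = $27040 thousand.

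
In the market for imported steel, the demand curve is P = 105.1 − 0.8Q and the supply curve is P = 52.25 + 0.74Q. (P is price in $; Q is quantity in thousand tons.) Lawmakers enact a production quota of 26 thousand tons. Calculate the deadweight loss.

Competitive equilibrium: 105.1 − 0.8Q = 52.25 + 0.74Q → Q* = 34.3182, P* = 77.6455.
At Q = 26: demand price = 105.1 − 0.8·26 = 84.3; supply price = 52.25 + 0.74·26 = 71.49.
ΔQ = 34.3182 − 26 = 8.3182; wedge = 84.3 − 71.49 = 12.81.
Deadweight loss = ½ × 8.3182 × 12.81 = $53.28 thousand.

$53.28 thousand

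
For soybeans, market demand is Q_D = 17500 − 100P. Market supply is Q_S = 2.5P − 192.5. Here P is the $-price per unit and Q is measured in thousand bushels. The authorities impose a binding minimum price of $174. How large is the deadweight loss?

In inverse form: demand P = 175 − 0.01Q, supply P = 77 + 0.4Q.
Competitive equilibrium: 175 − 0.01Q = 77 + 0.4Q → Q* = 239.0244, P* = 172.6098.
At the floor P = 174, quantity demanded = (175 − 174)/0.01 = 100.
Sellers' marginal cost at Q' = 100: 77 + 0.4·100 = 117.
ΔQ = 239.0244 − 100 = 139.0244; wedge = 174 − 117 = 57.
Deadweight loss = ½ × 139.0244 × 57 = $3962.20 thousand.

$3962.20 thousand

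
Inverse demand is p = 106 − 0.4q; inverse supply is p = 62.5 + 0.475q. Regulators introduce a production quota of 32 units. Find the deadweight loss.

137.29

Competitive equilibrium: 106 − 0.4q = 62.5 + 0.475q → q* = 49.7143, p* = 86.1143.
At q = 32: demand price = 106 − 0.4·32 = 93.2; supply price = 62.5 + 0.475·32 = 77.7.
Δq = 49.7143 − 32 = 17.7143; wedge = 93.2 − 77.7 = 15.5.
DWL = ½ × 17.7143 × 15.5 = 137.29.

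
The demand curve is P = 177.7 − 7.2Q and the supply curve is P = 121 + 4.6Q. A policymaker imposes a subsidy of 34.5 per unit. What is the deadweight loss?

50.43

Competitive equilibrium: 177.7 − 7.2Q = 121 + 4.6Q → Q* = 4.8051, P* = 143.1034.
The subsidy lowers effective supply by 34.5: P = 86.5 + 4.6Q.
New quantity: 177.7 − 7.2Q = 86.5 + 4.6Q → Q' = 7.7288.
Overproduction ΔQ = 7.7288 − 4.8051 = 2.9237; wedge = subsidy = 34.5.
Welfare loss = ½ × 2.9237 × 34.5 = 50.43.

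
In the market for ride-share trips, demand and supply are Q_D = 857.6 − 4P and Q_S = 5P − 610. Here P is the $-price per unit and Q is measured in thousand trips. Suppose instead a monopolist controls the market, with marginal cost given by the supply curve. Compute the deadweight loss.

$1210 thousand

In inverse form: demand P = 214.4 − 0.25Q, supply P = 122 + 0.2Q.
Competitive equilibrium: 214.4 − 0.25Q = 122 + 0.2Q → Q* = 205.3333, P* = 163.0667.
Marginal revenue: MR = 214.4 − 0.5Q. Set MR = MC: 214.4 − 0.5Q = 122 + 0.2Q → Q_m = 132.
Price P_m = 214.4 − 0.25·132 = 181.4; MC(Q_m) = 122 + 0.2·132 = 148.4.
Competitive Q* = 205.3333, so ΔQ = 73.3333; wedge = 181.4 − 148.4 = 33.
The triangle = ½ × 73.3333 × 33 = $1210 thousand.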